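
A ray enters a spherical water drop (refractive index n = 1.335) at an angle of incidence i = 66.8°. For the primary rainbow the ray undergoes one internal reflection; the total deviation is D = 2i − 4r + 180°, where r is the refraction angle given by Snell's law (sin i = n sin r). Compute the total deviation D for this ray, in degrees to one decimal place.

139.6°

sin r = sin 66.8° / 1.335 = 0.9191/1.335 = 0.6885; r = 43.51°.
D = 2·66.8° − 4·43.51° + 180° = 133.60° − 174.04° + 180° = 139.56°.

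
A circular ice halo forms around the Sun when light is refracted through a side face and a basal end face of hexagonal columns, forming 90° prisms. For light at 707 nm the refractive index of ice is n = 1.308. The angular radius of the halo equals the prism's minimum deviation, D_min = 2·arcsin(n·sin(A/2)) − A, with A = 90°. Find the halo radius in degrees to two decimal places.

n·sin(A/2) = 1.308 × sin 45° = 1.308 × 0.7071 = 0.9249.
D_min = 2·arcsin(0.9249) − 90° = 2 × 67.653° − 90° = 45.305°.

45.31°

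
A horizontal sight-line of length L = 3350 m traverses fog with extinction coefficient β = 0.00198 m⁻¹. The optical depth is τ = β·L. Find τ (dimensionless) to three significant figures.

6.63

τ = β·L = 0.00198 × 3350 = 6.6330.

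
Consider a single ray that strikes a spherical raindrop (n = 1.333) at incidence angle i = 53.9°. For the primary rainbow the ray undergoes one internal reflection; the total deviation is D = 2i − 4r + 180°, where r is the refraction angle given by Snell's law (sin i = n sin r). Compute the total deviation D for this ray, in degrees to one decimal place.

138.6°

sin r = sin 53.9° / 1.333 = 0.8080/1.333 = 0.6061; r = 37.31°.
D = 2·53.9° − 4·37.31° + 180° = 107.80° − 149.24° + 180° = 138.56°.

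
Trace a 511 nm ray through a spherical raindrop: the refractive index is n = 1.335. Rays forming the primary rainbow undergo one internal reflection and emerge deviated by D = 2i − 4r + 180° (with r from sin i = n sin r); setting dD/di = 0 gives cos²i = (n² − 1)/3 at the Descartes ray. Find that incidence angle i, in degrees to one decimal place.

cos²i = (1.335² − 1)/3 = (1.78222 − 1)/3 = 0.26074.
cos i = 0.51063, so i = 59.294°.

59.3°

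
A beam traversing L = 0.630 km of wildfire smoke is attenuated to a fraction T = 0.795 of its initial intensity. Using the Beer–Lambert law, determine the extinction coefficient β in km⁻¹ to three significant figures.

Beer–Lambert: T = exp(−βL) ⇒ β = −ln(T)/L = −ln(0.795)/0.630 = 0.2294/0.630 = 0.3641 km⁻¹.

0.364 km⁻¹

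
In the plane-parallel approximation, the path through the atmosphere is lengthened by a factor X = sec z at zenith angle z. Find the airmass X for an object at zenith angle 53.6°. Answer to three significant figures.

X = sec z = 1/cos 53.6° = 1/0.5934 = 1.6852.

1.69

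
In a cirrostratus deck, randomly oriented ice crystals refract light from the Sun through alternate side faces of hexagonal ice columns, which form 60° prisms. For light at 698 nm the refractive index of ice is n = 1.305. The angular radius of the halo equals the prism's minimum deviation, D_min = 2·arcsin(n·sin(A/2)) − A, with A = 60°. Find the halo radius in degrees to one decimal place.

n·sin(A/2) = 1.305 × sin 30° = 1.305 × 0.5000 = 0.6525.
D_min = 2·arcsin(0.6525) − 60° = 2 × 40.730° − 60° = 21.461°.

21.5°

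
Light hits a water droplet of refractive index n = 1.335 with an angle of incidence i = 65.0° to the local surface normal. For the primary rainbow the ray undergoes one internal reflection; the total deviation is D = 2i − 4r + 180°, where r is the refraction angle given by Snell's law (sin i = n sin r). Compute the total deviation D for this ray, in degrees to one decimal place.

139.0°

sin r = sin 65.0° / 1.335 = 0.9063/1.335 = 0.6789; r = 42.76°.
D = 2·65.0° − 4·42.76° + 180° = 130.00° − 171.03° + 180° = 138.97°.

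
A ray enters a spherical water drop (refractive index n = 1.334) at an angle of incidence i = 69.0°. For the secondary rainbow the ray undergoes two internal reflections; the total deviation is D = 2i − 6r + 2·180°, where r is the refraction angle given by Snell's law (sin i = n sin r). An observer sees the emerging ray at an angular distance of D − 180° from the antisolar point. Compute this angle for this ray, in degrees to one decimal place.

sin r = sin 69.0° / 1.334 = 0.9336/1.334 = 0.6998; r = 44.41°.
D = 2·69.0° − 6·44.41° + 2·180° = 138.00° − 266.48° + 360° = 231.52°.
Angle from antisolar point = D − 180° = 51.52°.

51.5°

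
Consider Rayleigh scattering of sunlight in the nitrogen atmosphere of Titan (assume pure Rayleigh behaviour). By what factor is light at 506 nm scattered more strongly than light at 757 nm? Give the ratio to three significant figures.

Rayleigh scattering ∝ λ⁻⁴, so the ratio of coefficients is the inverse fourth power of the wavelength ratio.
σ(506)/σ(757) = (757/506)⁴ = (1.4960)⁴ = 5.009.

5.01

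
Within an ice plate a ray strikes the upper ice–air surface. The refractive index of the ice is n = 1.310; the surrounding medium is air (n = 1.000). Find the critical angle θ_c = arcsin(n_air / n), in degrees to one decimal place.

sin θ_c = n_air / n = 1.000 / 1.310 = 0.7634.
θ_c = arcsin(0.7634) = 49.76°.

49.8°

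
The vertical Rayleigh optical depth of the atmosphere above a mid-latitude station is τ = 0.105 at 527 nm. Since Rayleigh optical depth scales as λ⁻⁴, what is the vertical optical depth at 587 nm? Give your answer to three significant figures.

0.0682

τ(587 nm) = τ(527 nm) × (527/587)⁴ = 0.105 × (0.8978)⁴ = 0.105 × 0.6497 = 0.0682.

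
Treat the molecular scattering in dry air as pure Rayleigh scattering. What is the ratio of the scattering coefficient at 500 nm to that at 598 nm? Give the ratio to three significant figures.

2.05

Rayleigh scattering ∝ λ⁻⁴, so the ratio of coefficients is the inverse fourth power of the wavelength ratio.
σ(500)/σ(598) = (598/500)⁴ = (1.1960)⁴ = 2.046.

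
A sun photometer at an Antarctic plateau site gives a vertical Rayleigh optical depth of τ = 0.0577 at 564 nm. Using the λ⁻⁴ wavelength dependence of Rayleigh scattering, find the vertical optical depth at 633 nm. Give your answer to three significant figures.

τ(633 nm) = τ(564 nm) × (564/633)⁴ = 0.0577 × (0.8910)⁴ = 0.0577 × 0.6302 = 0.0364.

0.0364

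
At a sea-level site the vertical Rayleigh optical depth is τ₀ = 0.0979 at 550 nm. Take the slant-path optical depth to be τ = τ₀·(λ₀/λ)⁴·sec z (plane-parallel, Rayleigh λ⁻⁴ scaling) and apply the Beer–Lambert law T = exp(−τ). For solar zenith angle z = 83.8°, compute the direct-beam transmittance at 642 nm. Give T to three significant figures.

0.614

sec 83.8° = 9.2593.
τ = 0.0979 × (550/642)⁴ × 9.2593 = 0.0979 × 0.5387 × 9.2593 = 0.4883.
T = exp(−0.4883) = 0.6137.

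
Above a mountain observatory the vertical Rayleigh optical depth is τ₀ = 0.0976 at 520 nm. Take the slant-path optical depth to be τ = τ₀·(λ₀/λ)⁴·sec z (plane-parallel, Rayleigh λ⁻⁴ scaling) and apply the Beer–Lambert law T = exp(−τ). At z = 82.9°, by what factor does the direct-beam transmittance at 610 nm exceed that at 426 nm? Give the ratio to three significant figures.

3.80

Airmass: sec 82.9° = 8.0905.
τ(610 nm) = 0.0976 × (520/610)⁴ × 8.0905 = 0.0976 × 0.5281 × 8.0905 = 0.4170.
τ(426 nm) = 0.0976 × (520/426)⁴ × 8.0905 = 0.0976 × 2.2201 × 8.0905 = 1.7531.
T(610)/T(426) = exp(τ_B − τ_A) = exp(1.3361) = 3.8042.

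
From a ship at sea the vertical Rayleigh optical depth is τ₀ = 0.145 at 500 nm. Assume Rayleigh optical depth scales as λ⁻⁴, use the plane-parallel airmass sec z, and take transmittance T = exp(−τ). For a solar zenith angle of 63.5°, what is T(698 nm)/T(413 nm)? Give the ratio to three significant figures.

Airmass: sec 63.5° = 2.2412.
τ(698 nm) = 0.145 × (500/698)⁴ × 2.2412 = 0.145 × 0.2633 × 2.2412 = 0.0856.
τ(413 nm) = 0.145 × (500/413)⁴ × 2.2412 = 0.145 × 2.1482 × 2.2412 = 0.6981.
T(698)/T(413) = exp(τ_B − τ_A) = exp(0.6125) = 1.8451.

1.85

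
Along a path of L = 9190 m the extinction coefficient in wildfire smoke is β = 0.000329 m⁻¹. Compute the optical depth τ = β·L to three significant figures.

τ = β·L = 0.000329 × 9190 = 3.0235.

3.02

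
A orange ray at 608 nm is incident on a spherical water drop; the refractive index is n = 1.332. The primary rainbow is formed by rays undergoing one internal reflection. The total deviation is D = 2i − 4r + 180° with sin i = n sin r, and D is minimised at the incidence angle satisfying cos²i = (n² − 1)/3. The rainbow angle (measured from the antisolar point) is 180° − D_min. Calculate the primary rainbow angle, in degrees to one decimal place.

42.2°

cos²i = (1.77422 − 1)/3 = 0.25807; i = arccos(0.50801) = 59.469°.
sin r = sin 59.469°/1.332 = 0.64666; r = 40.290°.
D_min = 2·59.469° − 4·40.290° + 180° = 137.776°.
Rainbow angle = 180° − D_min = 42.224°.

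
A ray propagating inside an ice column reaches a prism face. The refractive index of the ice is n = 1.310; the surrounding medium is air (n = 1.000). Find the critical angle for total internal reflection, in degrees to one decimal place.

49.8°

sin θ_c = n_air / n = 1.000 / 1.310 = 0.7634.
θ_c = arcsin(0.7634) = 49.76°.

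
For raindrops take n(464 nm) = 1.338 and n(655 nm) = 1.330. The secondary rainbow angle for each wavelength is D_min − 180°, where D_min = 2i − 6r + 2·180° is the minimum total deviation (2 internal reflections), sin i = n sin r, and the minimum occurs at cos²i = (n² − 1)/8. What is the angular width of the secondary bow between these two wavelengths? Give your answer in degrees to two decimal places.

At 464 nm (n = 1.338): cos²i = 0.09878 → i = 71.682°, r = 45.195°, D_min = 232.193°, rainbow angle = 52.193°.
At 655 nm (n = 1.330): cos²i = 0.09611 → i = 71.940°, r = 45.630°, D_min = 230.101°, rainbow angle = 50.101°.
Angular width = |52.193° − 50.101°| = 2.092°.

2.09°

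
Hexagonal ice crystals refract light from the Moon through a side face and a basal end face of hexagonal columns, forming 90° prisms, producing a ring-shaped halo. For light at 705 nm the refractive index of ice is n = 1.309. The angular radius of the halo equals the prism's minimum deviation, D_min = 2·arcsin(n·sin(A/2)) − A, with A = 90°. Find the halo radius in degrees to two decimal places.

45.52°

n·sin(A/2) = 1.309 × sin 45° = 1.309 × 0.7071 = 0.9256.
D_min = 2·arcsin(0.9256) − 90° = 2 × 67.759° − 90° = 45.519°.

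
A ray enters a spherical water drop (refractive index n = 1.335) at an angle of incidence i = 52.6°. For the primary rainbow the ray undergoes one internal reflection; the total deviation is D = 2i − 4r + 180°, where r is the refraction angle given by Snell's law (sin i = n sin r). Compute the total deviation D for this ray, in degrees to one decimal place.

sin r = sin 52.6° / 1.335 = 0.7944/1.335 = 0.5951; r = 36.52°.
D = 2·52.6° − 4·36.52° + 180° = 105.20° − 146.07° + 180° = 139.13°.

139.1°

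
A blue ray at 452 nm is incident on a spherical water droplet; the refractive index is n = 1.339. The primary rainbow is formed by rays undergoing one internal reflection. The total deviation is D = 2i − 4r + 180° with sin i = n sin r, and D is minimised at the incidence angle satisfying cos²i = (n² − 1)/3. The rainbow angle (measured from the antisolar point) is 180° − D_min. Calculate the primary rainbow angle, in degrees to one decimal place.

cos²i = (1.79292 − 1)/3 = 0.26431; i = arccos(0.51411) = 59.062°.
sin r = sin 59.062°/1.339 = 0.64057; r = 39.834°.
D_min = 2·59.062° − 4·39.834° + 180° = 138.786°.
Rainbow angle = 180° − D_min = 41.214°.

41.2°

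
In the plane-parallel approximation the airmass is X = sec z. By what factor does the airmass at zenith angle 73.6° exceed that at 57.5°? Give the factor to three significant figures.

X(73.6°)/X(57.5°) = sec 73.6° / sec 57.5° = cos 57.5° / cos 73.6° = 0.5373/0.2823 = 1.9030.

1.90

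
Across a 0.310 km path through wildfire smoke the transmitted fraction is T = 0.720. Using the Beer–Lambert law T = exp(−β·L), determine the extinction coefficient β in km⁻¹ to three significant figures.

Beer–Lambert: T = exp(−βL) ⇒ β = −ln(T)/L = −ln(0.720)/0.310 = 0.3285/0.310 = 1.06 km⁻¹.

1.06 km⁻¹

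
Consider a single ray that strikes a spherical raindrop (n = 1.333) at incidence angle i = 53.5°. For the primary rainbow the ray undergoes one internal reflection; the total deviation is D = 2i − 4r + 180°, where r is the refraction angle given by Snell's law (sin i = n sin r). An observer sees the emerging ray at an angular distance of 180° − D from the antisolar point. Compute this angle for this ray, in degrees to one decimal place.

sin r = sin 53.5° / 1.333 = 0.8039/1.333 = 0.6030; r = 37.09°.
D = 2·53.5° − 4·37.09° + 180° = 107.00° − 148.35° + 180° = 138.65°.
Angle from antisolar point = 180° − D = 41.35°.

41.4°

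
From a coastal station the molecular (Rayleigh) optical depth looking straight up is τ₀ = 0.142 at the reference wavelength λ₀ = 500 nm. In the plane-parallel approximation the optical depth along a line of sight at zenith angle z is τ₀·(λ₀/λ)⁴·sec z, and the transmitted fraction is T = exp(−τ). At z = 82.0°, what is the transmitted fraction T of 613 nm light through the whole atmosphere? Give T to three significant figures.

sec 82.0° = 7.1853.
τ = 0.142 × (500/613)⁴ × 7.1853 = 0.142 × 0.4426 × 7.1853 = 0.4516.
T = exp(−0.4516) = 0.6366.

0.637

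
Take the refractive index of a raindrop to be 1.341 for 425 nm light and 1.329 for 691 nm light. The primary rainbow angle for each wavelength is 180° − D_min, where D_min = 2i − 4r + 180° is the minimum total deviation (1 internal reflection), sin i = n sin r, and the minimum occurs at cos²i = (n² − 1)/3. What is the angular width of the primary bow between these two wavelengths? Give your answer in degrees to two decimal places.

At 425 nm (n = 1.341): cos²i = 0.26609 → i = 58.946°, r = 39.705°, D_min = 139.071°, rainbow angle = 40.929°.
At 691 nm (n = 1.329): cos²i = 0.25541 → i = 59.643°, r = 40.487°, D_min = 137.337°, rainbow angle = 42.663°.
Angular width = |40.929° − 42.663°| = 1.735°.

1.73°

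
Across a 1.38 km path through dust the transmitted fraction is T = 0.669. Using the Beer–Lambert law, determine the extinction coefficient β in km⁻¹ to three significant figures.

0.291 km⁻¹

Beer–Lambert: T = exp(−βL) ⇒ β = −ln(T)/L = −ln(0.669)/1.38 = 0.4020/1.38 = 0.2913 km⁻¹.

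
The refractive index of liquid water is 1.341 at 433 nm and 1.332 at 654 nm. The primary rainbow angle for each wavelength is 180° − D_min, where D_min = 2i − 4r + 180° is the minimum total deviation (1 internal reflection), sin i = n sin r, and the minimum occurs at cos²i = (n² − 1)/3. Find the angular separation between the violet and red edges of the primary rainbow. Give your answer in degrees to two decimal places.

At 433 nm (n = 1.341): cos²i = 0.26609 → i = 58.946°, r = 39.705°, D_min = 139.071°, rainbow angle = 40.929°.
At 654 nm (n = 1.332): cos²i = 0.25807 → i = 59.469°, r = 40.290°, D_min = 137.776°, rainbow angle = 42.224°.
Angular width = |40.929° − 42.224°| = 1.295°.

1.29°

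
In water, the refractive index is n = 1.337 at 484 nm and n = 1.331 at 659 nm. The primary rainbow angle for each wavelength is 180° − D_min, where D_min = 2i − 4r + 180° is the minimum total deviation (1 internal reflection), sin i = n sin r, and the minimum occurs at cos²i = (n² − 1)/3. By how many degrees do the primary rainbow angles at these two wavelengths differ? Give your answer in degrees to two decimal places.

At 484 nm (n = 1.337): cos²i = 0.26252 → i = 59.178°, r = 39.964°, D_min = 138.500°, rainbow angle = 41.500°.
At 659 nm (n = 1.331): cos²i = 0.25719 → i = 59.527°, r = 40.356°, D_min = 137.630°, rainbow angle = 42.370°.
Angular width = |41.500° − 42.370°| = 0.870°.

0.87°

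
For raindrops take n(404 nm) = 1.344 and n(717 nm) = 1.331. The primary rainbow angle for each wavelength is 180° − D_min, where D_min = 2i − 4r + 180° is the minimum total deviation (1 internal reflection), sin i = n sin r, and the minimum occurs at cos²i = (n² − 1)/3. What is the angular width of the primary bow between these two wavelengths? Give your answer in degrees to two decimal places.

1.86°

At 404 nm (n = 1.344): cos²i = 0.26878 → i = 58.772°, r = 39.512°, D_min = 139.495°, rainbow angle = 40.505°.
At 717 nm (n = 1.331): cos²i = 0.25719 → i = 59.527°, r = 40.356°, D_min = 137.630°, rainbow angle = 42.370°.
Angular width = |40.505° − 42.370°| = 1.865°.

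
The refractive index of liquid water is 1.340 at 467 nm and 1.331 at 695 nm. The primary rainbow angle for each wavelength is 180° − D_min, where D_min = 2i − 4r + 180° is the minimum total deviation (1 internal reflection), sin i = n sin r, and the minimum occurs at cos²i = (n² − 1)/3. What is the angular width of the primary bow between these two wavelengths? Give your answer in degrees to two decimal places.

At 467 nm (n = 1.340): cos²i = 0.26520 → i = 59.004°, r = 39.770°, D_min = 138.929°, rainbow angle = 41.071°.
At 695 nm (n = 1.331): cos²i = 0.25719 → i = 59.527°, r = 40.356°, D_min = 137.630°, rainbow angle = 42.370°.
Angular width = |41.071° − 42.370°| = 1.299°.

1.30°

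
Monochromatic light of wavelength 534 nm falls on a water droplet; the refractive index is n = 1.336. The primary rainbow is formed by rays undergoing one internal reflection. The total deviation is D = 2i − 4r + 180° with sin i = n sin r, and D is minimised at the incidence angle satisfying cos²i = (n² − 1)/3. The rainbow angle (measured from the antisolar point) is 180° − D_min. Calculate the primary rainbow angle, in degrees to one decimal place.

cos²i = (1.78490 − 1)/3 = 0.26163; i = arccos(0.51150) = 59.236°.
sin r = sin 59.236°/1.336 = 0.64318; r = 40.029°.
D_min = 2·59.236° − 4·40.029° + 180° = 138.356°.
Rainbow angle = 180° − D_min = 41.644°.

41.6°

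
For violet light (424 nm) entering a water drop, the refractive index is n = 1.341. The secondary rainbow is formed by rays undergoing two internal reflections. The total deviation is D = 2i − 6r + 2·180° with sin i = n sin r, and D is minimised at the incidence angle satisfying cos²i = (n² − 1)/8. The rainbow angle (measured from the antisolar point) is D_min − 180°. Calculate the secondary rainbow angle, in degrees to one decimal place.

53.0°

cos²i = (1.79828 − 1)/8 = 0.09979; i = arccos(0.31589) = 71.586°.
sin r = sin 71.586°/1.341 = 0.70753; r = 45.034°.
D_min = 2·71.586° − 6·45.034° + 360° = 232.966°.
Rainbow angle = D_min − 180° = 52.966°.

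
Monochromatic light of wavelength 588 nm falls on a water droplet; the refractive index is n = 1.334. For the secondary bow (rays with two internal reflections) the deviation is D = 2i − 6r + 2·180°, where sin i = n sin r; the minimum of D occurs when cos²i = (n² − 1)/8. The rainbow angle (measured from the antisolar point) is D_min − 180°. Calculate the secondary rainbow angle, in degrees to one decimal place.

cos²i = (1.77956 − 1)/8 = 0.09744; i = arccos(0.31216) = 71.810°.
sin r = sin 71.810°/1.334 = 0.71217; r = 45.411°.
D_min = 2·71.810° − 6·45.411° + 360° = 231.153°.
Rainbow angle = D_min − 180° = 51.153°.

51.2°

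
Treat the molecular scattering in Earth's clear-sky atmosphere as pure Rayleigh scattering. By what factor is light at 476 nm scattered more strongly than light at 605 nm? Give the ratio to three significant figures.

2.61

Rayleigh scattering ∝ λ⁻⁴, so the ratio of coefficients is the inverse fourth power of the wavelength ratio.
σ(476)/σ(605) = (605/476)⁴ = (1.2710)⁴ = 2.61.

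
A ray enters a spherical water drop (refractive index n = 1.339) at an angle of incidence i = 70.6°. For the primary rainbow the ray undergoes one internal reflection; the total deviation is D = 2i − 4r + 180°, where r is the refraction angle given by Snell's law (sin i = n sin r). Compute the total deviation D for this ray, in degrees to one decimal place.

142.1°

sin r = sin 70.6° / 1.339 = 0.9432/1.339 = 0.7044; r = 44.78°.
D = 2·70.6° − 4·44.78° + 180° = 141.20° − 179.13° + 180° = 142.07°.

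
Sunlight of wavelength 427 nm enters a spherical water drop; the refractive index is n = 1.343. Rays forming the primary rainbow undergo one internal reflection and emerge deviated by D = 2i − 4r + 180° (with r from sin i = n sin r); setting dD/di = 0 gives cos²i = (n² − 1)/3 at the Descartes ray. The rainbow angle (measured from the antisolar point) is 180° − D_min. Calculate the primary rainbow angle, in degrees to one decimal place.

cos²i = (1.80365 − 1)/3 = 0.26788; i = arccos(0.51757) = 58.830°.
sin r = sin 58.830°/1.343 = 0.63711; r = 39.577°.
D_min = 2·58.830° − 4·39.577° + 180° = 139.354°.
Rainbow angle = 180° − D_min = 40.646°.

40.6°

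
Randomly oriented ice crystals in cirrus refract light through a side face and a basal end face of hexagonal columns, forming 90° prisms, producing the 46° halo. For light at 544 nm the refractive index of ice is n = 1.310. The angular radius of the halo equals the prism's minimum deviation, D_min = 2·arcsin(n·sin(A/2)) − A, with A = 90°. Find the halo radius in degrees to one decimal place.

45.7°

n·sin(A/2) = 1.310 × sin 45° = 1.310 × 0.7071 = 0.9263.
D_min = 2·arcsin(0.9263) − 90° = 2 × 67.867° − 90° = 45.733°.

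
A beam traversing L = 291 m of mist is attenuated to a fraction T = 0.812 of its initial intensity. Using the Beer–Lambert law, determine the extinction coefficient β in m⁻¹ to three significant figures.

Beer–Lambert: T = exp(−βL) ⇒ β = −ln(T)/L = −ln(0.812)/291 = 0.2083/291 = 0.0007157 m⁻¹.

0.000716 m⁻¹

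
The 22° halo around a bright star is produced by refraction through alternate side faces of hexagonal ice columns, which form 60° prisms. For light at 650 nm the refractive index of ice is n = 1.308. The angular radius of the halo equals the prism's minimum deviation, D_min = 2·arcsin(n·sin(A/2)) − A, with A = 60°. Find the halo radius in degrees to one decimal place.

21.7°

n·sin(A/2) = 1.308 × sin 30° = 1.308 × 0.5000 = 0.6540.
D_min = 2·arcsin(0.6540) − 60° = 2 × 40.844° − 60° = 21.688°.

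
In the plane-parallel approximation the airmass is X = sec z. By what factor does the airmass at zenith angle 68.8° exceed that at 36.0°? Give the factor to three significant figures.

2.24

X(68.8°)/X(36.0°) = sec 68.8° / sec 36.0° = cos 36.0° / cos 68.8° = 0.8090/0.3616 = 2.2372.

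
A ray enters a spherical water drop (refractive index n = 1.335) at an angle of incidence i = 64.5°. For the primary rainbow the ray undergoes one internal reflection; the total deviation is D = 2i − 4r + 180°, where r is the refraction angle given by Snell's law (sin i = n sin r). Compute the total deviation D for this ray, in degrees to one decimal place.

138.8°

sin r = sin 64.5° / 1.335 = 0.9026/1.335 = 0.6761; r = 42.54°.
D = 2·64.5° − 4·42.54° + 180° = 129.00° − 170.16° + 180° = 138.84°.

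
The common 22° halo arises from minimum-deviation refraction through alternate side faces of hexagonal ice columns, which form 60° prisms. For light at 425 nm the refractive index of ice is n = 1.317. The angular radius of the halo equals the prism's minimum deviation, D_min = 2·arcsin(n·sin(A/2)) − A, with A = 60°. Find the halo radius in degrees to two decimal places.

n·sin(A/2) = 1.317 × sin 30° = 1.317 × 0.5000 = 0.6585.
D_min = 2·arcsin(0.6585) − 60° = 2 × 41.186° − 60° = 22.371°.

22.37°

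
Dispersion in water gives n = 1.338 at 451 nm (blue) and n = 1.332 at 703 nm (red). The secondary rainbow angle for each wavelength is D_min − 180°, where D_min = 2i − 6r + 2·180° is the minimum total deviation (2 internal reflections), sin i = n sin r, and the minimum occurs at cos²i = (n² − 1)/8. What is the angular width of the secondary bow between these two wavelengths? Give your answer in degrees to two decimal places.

At 451 nm (n = 1.338): cos²i = 0.09878 → i = 71.682°, r = 45.195°, D_min = 232.193°, rainbow angle = 52.193°.
At 703 nm (n = 1.332): cos²i = 0.09678 → i = 71.875°, r = 45.520°, D_min = 230.628°, rainbow angle = 50.628°.
Angular width = |52.193° − 50.628°| = 1.564°.

1.56°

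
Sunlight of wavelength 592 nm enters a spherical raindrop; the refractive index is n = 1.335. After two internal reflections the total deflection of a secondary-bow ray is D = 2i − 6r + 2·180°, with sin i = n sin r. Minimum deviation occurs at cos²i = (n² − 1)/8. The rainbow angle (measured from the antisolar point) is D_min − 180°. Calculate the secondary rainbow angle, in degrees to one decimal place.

51.4°

cos²i = (1.78222 − 1)/8 = 0.09778; i = arccos(0.31269) = 71.778°.
sin r = sin 71.778°/1.335 = 0.71150; r = 45.357°.
D_min = 2·71.778° − 6·45.357° + 360° = 231.414°.
Rainbow angle = D_min − 180° = 51.414°.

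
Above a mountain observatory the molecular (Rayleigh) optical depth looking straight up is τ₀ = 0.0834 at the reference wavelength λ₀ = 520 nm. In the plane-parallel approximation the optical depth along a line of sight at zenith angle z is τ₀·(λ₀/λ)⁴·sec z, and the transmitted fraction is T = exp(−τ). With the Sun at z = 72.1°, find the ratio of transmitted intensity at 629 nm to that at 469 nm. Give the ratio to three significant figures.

1.33

Airmass: sec 72.1° = 3.2535.
τ(629 nm) = 0.0834 × (520/629)⁴ × 3.2535 = 0.0834 × 0.4671 × 3.2535 = 0.1267.
τ(469 nm) = 0.0834 × (520/469)⁴ × 3.2535 = 0.0834 × 1.5112 × 3.2535 = 0.4101.
T(629)/T(469) = exp(τ_B − τ_A) = exp(0.2833) = 1.3275.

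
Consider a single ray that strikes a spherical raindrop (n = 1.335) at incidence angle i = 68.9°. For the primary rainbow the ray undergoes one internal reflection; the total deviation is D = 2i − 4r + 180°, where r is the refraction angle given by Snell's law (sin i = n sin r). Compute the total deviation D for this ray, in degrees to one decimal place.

140.5°

sin r = sin 68.9° / 1.335 = 0.9330/1.335 = 0.6988; r = 44.33°.
D = 2·68.9° − 4·44.33° + 180° = 137.80° − 177.34° + 180° = 140.46°.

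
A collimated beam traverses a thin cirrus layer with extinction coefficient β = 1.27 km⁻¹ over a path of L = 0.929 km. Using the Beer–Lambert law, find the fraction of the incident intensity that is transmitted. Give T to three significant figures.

τ = β·L = 1.27 × 0.929 = 1.1798.
T = exp(−1.1798) = 0.3073.

0.307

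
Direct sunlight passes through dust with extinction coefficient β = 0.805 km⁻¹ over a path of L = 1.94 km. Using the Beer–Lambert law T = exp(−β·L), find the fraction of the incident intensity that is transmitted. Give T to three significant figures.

τ = β·L = 0.805 × 1.94 = 1.5617.
T = exp(−1.5617) = 0.2098.

0.210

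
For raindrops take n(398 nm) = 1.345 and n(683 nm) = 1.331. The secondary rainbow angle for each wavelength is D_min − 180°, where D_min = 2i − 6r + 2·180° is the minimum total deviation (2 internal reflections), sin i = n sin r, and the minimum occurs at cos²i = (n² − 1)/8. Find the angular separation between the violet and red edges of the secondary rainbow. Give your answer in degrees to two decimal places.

At 398 nm (n = 1.345): cos²i = 0.10113 → i = 71.458°, r = 44.821°, D_min = 233.987°, rainbow angle = 53.987°.
At 683 nm (n = 1.331): cos²i = 0.09645 → i = 71.907°, r = 45.575°, D_min = 230.365°, rainbow angle = 50.365°.
Angular width = |53.987° − 50.365°| = 3.622°.

3.62°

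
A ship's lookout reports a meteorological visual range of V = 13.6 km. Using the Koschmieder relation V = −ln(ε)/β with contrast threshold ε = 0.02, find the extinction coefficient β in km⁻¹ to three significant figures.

β = −ln(0.02) / V = 3.912 / 13.6 = 0.2876 km⁻¹.

0.288 km⁻¹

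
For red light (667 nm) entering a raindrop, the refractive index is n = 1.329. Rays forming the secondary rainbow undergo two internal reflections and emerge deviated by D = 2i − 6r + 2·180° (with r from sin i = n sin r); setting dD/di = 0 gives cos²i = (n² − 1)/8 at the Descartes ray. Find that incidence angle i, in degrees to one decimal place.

72.0°

cos²i = (1.329² − 1)/8 = (1.76624 − 1)/8 = 0.09578.
cos i = 0.30948, so i = 71.972°.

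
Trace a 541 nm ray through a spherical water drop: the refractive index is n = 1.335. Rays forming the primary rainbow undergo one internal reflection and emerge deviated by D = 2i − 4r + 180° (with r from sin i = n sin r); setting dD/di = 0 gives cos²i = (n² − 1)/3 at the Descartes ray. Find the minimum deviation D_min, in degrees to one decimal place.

138.2°

cos²i = (1.78222 − 1)/3 = 0.26074; i = arccos(0.51063) = 59.294°.
sin r = sin 59.294°/1.335 = 0.64405; r = 40.094°.
D_min = 2·59.294° − 4·40.094° + 180° = 138.212°.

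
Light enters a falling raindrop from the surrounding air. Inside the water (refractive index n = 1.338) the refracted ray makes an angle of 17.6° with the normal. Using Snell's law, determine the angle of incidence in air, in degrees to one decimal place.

Snell: sin θ_i = n · sin θ_r = 1.338 × sin 17.6° = 1.338 × 0.3024 = 0.4046.
θ_i = arcsin(0.4046) = 23.86°.

23.9°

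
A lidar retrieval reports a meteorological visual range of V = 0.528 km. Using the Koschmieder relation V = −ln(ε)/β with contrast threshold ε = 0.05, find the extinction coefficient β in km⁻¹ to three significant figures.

β = −ln(0.05) / V = 2.996 / 0.528 = 5.6737 km⁻¹.

5.67 km⁻¹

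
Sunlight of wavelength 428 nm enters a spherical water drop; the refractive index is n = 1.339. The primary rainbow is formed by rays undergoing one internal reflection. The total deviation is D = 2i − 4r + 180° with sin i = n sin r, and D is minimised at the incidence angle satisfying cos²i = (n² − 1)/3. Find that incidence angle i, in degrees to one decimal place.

59.1°

cos²i = (1.339² − 1)/3 = (1.79292 − 1)/3 = 0.26431.
cos i = 0.51411, so i = 59.062°.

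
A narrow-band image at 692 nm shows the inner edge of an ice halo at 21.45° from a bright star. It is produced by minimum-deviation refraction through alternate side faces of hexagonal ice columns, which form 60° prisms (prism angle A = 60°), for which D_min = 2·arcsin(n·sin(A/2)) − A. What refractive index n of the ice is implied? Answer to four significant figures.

1.305

Rearranging: n = sin((D_min + A)/2) / sin(A/2).
(D_min + A)/2 = (21.45° + 60°)/2 = 40.725°.
n = sin 40.725° / sin 30° = 0.6524 / 0.5000 = 1.3049.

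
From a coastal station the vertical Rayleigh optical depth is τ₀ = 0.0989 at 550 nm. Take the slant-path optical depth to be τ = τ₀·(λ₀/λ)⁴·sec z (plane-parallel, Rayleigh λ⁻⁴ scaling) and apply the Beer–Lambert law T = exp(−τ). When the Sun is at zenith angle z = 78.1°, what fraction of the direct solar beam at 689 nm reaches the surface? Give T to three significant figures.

sec 78.1° = 4.8496.
τ = 0.0989 × (550/689)⁴ × 4.8496 = 0.0989 × 0.4060 × 4.8496 = 0.1947.
T = exp(−0.1947) = 0.8230.

0.823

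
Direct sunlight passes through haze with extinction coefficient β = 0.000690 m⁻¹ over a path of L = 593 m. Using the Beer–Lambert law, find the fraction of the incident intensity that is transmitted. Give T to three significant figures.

0.664

τ = β·L = 0.000690 × 593 = 0.4092.
T = exp(−0.4092) = 0.6642.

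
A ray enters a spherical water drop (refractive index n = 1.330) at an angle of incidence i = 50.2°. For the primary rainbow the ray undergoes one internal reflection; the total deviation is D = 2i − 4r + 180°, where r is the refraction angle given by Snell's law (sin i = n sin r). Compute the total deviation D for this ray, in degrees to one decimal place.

sin r = sin 50.2° / 1.330 = 0.7683/1.330 = 0.5777; r = 35.29°.
D = 2·50.2° − 4·35.29° + 180° = 100.40° − 141.14° + 180° = 139.26°.

139.3°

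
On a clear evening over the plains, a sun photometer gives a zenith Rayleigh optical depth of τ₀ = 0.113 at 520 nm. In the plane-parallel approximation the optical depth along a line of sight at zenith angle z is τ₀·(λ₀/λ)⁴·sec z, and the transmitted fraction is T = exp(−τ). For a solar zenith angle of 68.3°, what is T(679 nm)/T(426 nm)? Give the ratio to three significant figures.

Airmass: sec 68.3° = 2.7046.
τ(679 nm) = 0.113 × (520/679)⁴ × 2.7046 = 0.113 × 0.3440 × 2.7046 = 0.1051.
τ(426 nm) = 0.113 × (520/426)⁴ × 2.7046 = 0.113 × 2.2201 × 2.7046 = 0.6785.
T(679)/T(426) = exp(τ_B − τ_A) = exp(0.5734) = 1.7742.

1.77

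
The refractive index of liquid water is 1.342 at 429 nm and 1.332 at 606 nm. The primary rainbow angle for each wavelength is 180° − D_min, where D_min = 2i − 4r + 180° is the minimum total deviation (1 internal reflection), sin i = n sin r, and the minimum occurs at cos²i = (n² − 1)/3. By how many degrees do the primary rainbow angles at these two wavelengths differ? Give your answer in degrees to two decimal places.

1.44°

At 429 nm (n = 1.342): cos²i = 0.26699 → i = 58.888°, r = 39.641°, D_min = 139.213°, rainbow angle = 40.787°.
At 606 nm (n = 1.332): cos²i = 0.25807 → i = 59.469°, r = 40.290°, D_min = 137.776°, rainbow angle = 42.224°.
Angular width = |40.787° − 42.224°| = 1.437°.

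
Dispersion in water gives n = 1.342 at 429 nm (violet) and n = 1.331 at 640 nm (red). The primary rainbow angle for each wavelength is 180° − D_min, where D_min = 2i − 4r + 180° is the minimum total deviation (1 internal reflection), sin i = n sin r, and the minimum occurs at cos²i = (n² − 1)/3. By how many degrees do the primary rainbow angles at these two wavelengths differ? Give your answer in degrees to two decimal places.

1.58°

At 429 nm (n = 1.342): cos²i = 0.26699 → i = 58.888°, r = 39.641°, D_min = 139.213°, rainbow angle = 40.787°.
At 640 nm (n = 1.331): cos²i = 0.25719 → i = 59.527°, r = 40.356°, D_min = 137.630°, rainbow angle = 42.370°.
Angular width = |40.787° − 42.370°| = 1.583°.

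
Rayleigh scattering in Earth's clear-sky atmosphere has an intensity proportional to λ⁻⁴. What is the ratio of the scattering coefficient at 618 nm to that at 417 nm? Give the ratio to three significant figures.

Rayleigh scattering ∝ λ⁻⁴, so the ratio of coefficients is the inverse fourth power of the wavelength ratio.
σ(618)/σ(417) = (417/618)⁴ = (0.6748)⁴ = 0.2073.

0.207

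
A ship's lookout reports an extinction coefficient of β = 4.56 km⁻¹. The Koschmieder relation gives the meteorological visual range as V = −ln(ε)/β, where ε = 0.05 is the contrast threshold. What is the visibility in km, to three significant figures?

0.657 km

V = −ln(0.05) / 4.56 = 2.996 / 4.56 = 0.6570 km.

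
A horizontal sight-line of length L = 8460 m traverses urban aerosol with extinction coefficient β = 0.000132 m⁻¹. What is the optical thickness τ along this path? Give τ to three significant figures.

1.12

τ = β·L = 0.000132 × 8460 = 1.1167.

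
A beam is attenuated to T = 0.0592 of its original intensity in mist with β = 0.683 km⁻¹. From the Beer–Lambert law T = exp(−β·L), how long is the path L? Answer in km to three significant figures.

4.14 km

Beer–Lambert: T = exp(−βL) ⇒ L = −ln(T)/β = −ln(0.0592)/0.683 = 2.8268/0.683 = 4.139 km.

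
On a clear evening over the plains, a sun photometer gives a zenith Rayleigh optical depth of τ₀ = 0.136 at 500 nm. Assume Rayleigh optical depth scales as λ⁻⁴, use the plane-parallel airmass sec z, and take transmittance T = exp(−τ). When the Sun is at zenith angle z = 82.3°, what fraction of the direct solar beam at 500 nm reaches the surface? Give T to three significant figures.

sec 82.3° = 7.4635.
τ = 0.136 × (500/500)⁴ × 7.4635 = 0.136 × 1.0000 × 7.4635 = 1.0150.
T = exp(−1.0150) = 0.3624.

0.362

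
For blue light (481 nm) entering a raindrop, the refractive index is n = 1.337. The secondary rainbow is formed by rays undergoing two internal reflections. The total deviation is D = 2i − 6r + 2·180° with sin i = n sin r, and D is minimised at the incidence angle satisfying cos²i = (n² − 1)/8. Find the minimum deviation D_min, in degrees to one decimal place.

cos²i = (1.78757 − 1)/8 = 0.09845; i = arccos(0.31376) = 71.714°.
sin r = sin 71.714°/1.337 = 0.71017; r = 45.249°.
D_min = 2·71.714° − 6·45.249° + 360° = 231.934°.

231.9°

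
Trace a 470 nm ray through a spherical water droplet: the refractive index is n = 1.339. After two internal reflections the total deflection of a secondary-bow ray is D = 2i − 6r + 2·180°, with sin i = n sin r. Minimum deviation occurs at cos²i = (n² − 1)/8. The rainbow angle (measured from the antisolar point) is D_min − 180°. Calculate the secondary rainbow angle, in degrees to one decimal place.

52.5°

cos²i = (1.79292 − 1)/8 = 0.09912; i = arccos(0.31483) = 71.650°.
sin r = sin 71.650°/1.339 = 0.70885; r = 45.141°.
D_min = 2·71.650° − 6·45.141° + 360° = 232.451°.
Rainbow angle = D_min − 180° = 52.451°.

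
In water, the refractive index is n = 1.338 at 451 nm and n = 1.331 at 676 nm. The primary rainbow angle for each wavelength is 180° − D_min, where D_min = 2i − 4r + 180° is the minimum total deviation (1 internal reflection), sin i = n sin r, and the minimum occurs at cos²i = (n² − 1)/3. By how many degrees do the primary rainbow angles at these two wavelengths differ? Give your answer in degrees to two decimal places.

At 451 nm (n = 1.338): cos²i = 0.26341 → i = 59.120°, r = 39.899°, D_min = 138.643°, rainbow angle = 41.357°.
At 676 nm (n = 1.331): cos²i = 0.25719 → i = 59.527°, r = 40.356°, D_min = 137.630°, rainbow angle = 42.370°.
Angular width = |41.357° − 42.370°| = 1.013°.

1.01°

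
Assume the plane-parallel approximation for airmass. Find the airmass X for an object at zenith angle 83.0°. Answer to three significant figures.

X = sec z = 1/cos 83.0° = 1/0.1219 = 8.2055.

8.21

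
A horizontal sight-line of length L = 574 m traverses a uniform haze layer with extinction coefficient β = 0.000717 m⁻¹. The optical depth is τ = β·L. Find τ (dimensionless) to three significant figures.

τ = β·L = 0.000717 × 574 = 0.4116.

0.412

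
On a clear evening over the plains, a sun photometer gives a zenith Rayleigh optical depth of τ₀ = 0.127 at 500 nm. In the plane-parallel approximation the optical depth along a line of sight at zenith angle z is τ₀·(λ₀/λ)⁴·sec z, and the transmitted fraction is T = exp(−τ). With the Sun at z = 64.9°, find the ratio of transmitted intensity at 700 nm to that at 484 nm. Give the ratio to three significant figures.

1.30

Airmass: sec 64.9° = 2.3574.
τ(700 nm) = 0.127 × (500/700)⁴ × 2.3574 = 0.127 × 0.2603 × 2.3574 = 0.0779.
τ(484 nm) = 0.127 × (500/484)⁴ × 2.3574 = 0.127 × 1.1389 × 2.3574 = 0.3410.
T(700)/T(484) = exp(τ_B − τ_A) = exp(0.2630) = 1.3009.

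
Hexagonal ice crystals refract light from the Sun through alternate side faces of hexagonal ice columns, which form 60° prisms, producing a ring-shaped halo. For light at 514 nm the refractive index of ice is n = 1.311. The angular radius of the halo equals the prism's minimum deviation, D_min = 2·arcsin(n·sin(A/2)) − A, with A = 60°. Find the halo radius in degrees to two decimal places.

21.92°

n·sin(A/2) = 1.311 × sin 30° = 1.311 × 0.5000 = 0.6555.
D_min = 2·arcsin(0.6555) − 60° = 2 × 40.958° − 60° = 21.915°.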